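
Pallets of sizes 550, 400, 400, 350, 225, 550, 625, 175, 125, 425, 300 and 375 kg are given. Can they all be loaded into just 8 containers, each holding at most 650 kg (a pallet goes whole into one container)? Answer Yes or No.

Yes

A valid assignment using 8 containers:
  container 1: 625 = 625
  container 2: 550 = 550
  container 3: 550 = 550
  container 4: 425 + 225 = 650
  container 5: 400 + 175 = 575
  container 6: 400 + 125 = 525
  container 7: 375 = 375
  container 8: 350 + 300 = 650
Every load is within 650 kg, so 8 containers suffice.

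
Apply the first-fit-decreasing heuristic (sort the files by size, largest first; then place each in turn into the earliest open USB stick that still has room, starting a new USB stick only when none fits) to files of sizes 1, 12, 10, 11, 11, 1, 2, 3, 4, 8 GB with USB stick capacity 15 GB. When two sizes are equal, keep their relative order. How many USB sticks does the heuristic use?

5

Sorted descending: 12, 11, 11, 10, 8, 4, 3, 2, 1, 1.
  12 → USB stick 1 (new)  [load 12/15]
  11 → USB stick 2 (new)  [load 11/15]
  11 → USB stick 3 (new)  [load 11/15]
  10 → USB stick 4 (new)  [load 10/15]
  8 → USB stick 5 (new)  [load 8/15]
  4 → USB stick 2  [load 15/15]
  3 → USB stick 1  [load 15/15]
  2 → USB stick 3  [load 13/15]
  1 → USB stick 3  [load 14/15]
  1 → USB stick 3  [load 15/15]
5 USB sticks opened.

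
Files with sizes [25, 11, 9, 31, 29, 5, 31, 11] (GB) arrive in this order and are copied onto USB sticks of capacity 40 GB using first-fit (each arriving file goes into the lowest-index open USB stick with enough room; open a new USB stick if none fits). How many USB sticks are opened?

5

  25 → USB stick 1 (new)  [load 25/40]
  11 → USB stick 1  [load 36/40]
  9 → USB stick 2 (new)  [load 9/40]
  31 → USB stick 2  [load 40/40]
  29 → USB stick 3 (new)  [load 29/40]
  5 → USB stick 3  [load 34/40]
  31 → USB stick 4 (new)  [load 31/40]
  11 → USB stick 5 (new)  [load 11/40]
5 USB sticks opened.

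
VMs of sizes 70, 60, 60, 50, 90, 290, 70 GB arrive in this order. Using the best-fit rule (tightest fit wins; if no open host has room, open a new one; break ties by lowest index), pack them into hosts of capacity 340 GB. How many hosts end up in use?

3

  70 → host 1 (new)  [load 70/340]
  60 → host 1  [load 130/340]
  60 → host 1  [load 190/340]
  50 → host 1  [load 240/340]
  90 → host 1  [load 330/340]
  290 → host 2 (new)  [load 290/340]
  70 → host 3 (new)  [load 70/340]
3 hosts opened.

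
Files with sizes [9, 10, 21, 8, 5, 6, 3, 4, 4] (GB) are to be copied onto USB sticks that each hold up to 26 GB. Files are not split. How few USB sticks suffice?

3

Total = 21 + 10 + 9 + 8 + 6 + 5 + 4 + 4 + 3 = 70 GB.
Lower bound: ⌈70/26⌉ = 3 USB sticks.
A packing using 3 USB sticks:
  USB stick 1: 21 + 5 = 26
  USB stick 2: 10 + 9 + 6 = 25
  USB stick 3: 8 + 4 + 4 + 3 = 19
This matches the lower bound, so 3 is optimal.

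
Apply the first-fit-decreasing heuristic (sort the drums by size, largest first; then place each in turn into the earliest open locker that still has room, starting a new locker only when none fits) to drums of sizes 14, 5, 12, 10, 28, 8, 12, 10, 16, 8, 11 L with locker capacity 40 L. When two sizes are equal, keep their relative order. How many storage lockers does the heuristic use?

Sorted descending: 28, 16, 14, 12, 12, 11, 10, 10, 8, 8, 5.
  28 → locker 1 (new)  [load 28/40]
  16 → locker 2 (new)  [load 16/40]
  14 → locker 2  [load 30/40]
  12 → locker 1  [load 40/40]
  12 → locker 3 (new)  [load 12/40]
  11 → locker 3  [load 23/40]
  10 → locker 2  [load 40/40]
  10 → locker 3  [load 33/40]
  8 → locker 4 (new)  [load 8/40]
  8 → locker 4  [load 16/40]
  5 → locker 3  [load 38/40]
4 storage lockers opened.

4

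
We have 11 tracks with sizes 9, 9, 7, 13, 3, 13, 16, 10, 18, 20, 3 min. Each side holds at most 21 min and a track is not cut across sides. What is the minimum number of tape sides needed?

Total = 20 + 18 + 16 + 13 + 13 + 10 + 9 + 9 + 7 + 3 + 3 = 121 min.
Lower bound: ⌈121/21⌉ = 6 tape sides.
A packing using 7 tape sides:
  side 1: 20 = 20
  side 2: 18 + 3 = 21
  side 3: 16 + 3 = 19
  side 4: 13 + 7 = 20
  side 5: 13 = 13
  side 6: 10 + 9 = 19
  side 7: 9 = 9
No arrangement into 6 tape sides stays within capacity, so 7 is optimal.

7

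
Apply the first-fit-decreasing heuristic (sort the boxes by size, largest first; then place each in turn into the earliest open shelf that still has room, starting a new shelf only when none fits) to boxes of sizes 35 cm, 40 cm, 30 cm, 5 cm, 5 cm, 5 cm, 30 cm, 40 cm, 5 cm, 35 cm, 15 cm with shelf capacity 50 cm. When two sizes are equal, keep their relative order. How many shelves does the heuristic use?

6

Sorted descending: 40, 40, 35, 35, 30, 30, 15, 5, 5, 5, 5.
  40 → shelf 1 (new)  [load 40/50]
  40 → shelf 2 (new)  [load 40/50]
  35 → shelf 3 (new)  [load 35/50]
  35 → shelf 4 (new)  [load 35/50]
  30 → shelf 5 (new)  [load 30/50]
  30 → shelf 6 (new)  [load 30/50]
  15 → shelf 3  [load 50/50]
  5 → shelf 1  [load 45/50]
  5 → shelf 1  [load 50/50]
  5 → shelf 2  [load 45/50]
  5 → shelf 2  [load 50/50]
6 shelves opened.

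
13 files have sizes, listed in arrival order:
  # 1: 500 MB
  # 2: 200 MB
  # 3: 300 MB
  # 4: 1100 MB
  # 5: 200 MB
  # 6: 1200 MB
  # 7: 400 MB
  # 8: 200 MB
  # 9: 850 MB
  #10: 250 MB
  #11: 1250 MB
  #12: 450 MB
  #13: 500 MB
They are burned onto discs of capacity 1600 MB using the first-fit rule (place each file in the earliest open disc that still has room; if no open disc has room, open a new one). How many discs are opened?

6

  500 → disc 1 (new)  [load 500/1600]
  200 → disc 1  [load 700/1600]
  300 → disc 1  [load 1000/1600]
  1100 → disc 2 (new)  [load 1100/1600]
  200 → disc 1  [load 1200/1600]
  1200 → disc 3 (new)  [load 1200/1600]
  400 → disc 1  [load 1600/1600]
  200 → disc 2  [load 1300/1600]
  850 → disc 4 (new)  [load 850/1600]
  250 → disc 2  [load 1550/1600]
  1250 → disc 5 (new)  [load 1250/1600]
  450 → disc 4  [load 1300/1600]
  500 → disc 6 (new)  [load 500/1600]
6 discs opened.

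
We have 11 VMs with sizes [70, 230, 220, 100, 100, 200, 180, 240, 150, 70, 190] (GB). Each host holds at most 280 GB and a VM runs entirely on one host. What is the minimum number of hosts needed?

7

Total = 240 + 230 + 220 + 200 + 190 + 180 + 150 + 100 + 100 + 70 + 70 = 1750 GB.
Lower bound: ⌈1750/280⌉ = 7 hosts.
A packing using 7 hosts:
  host 1: 240 = 240
  host 2: 230 = 230
  host 3: 220 = 220
  host 4: 200 + 70 = 270
  host 5: 190 + 70 = 260
  host 6: 180 + 100 = 280
  host 7: 150 + 100 = 250
This matches the lower bound, so 7 is optimal.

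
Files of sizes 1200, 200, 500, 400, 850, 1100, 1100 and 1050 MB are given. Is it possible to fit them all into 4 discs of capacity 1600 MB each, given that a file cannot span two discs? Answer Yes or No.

Total = 6400 MB; ⌈6400/1600⌉ = 4.
5 files each exceed half the capacity and cannot share a disc, forcing at least 5 discs.
At least 5 discs are required, but only 4 are allowed.

No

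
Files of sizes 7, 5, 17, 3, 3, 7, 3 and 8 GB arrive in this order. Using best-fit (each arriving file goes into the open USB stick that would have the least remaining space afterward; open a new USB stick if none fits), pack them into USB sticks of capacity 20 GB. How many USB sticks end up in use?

  7 → USB stick 1 (new)  [load 7/20]
  5 → USB stick 1  [load 12/20]
  17 → USB stick 2 (new)  [load 17/20]
  3 → USB stick 2  [load 20/20]
  3 → USB stick 1  [load 15/20]
  7 → USB stick 3 (new)  [load 7/20]
  3 → USB stick 1  [load 18/20]
  8 → USB stick 3  [load 15/20]
3 USB sticks opened.

3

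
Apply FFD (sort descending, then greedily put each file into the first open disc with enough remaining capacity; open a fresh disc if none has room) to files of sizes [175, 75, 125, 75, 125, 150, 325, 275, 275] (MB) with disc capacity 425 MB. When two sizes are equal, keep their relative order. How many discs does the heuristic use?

4

Sorted descending: 325, 275, 275, 175, 150, 125, 125, 75, 75.
  325 → disc 1 (new)  [load 325/425]
  275 → disc 2 (new)  [load 275/425]
  275 → disc 3 (new)  [load 275/425]
  175 → disc 4 (new)  [load 175/425]
  150 → disc 2  [load 425/425]
  125 → disc 3  [load 400/425]
  125 → disc 4  [load 300/425]
  75 → disc 1  [load 400/425]
  75 → disc 4  [load 375/425]
4 discs opened.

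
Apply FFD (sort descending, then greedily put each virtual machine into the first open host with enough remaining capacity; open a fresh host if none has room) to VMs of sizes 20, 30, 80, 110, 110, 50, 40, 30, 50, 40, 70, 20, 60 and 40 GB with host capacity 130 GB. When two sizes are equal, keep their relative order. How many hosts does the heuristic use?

Sorted descending: 110, 110, 80, 70, 60, 50, 50, 40, 40, 40, 30, 30, 20, 20.
  110 → host 1 (new)  [load 110/130]
  110 → host 2 (new)  [load 110/130]
  80 → host 3 (new)  [load 80/130]
  70 → host 4 (new)  [load 70/130]
  60 → host 4  [load 130/130]
  50 → host 3  [load 130/130]
  50 → host 5 (new)  [load 50/130]
  40 → host 5  [load 90/130]
  40 → host 5  [load 130/130]
  40 → host 6 (new)  [load 40/130]
  30 → host 6  [load 70/130]
  30 → host 6  [load 100/130]
  20 → host 1  [load 130/130]
  20 → host 2  [load 130/130]
6 hosts opened.

6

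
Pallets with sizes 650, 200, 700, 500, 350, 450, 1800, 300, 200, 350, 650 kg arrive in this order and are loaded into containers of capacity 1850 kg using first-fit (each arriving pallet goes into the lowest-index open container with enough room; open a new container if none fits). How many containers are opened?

4

  650 → container 1 (new)  [load 650/1850]
  200 → container 1  [load 850/1850]
  700 → container 1  [load 1550/1850]
  500 → container 2 (new)  [load 500/1850]
  350 → container 2  [load 850/1850]
  450 → container 2  [load 1300/1850]
  1800 → container 3 (new)  [load 1800/1850]
  300 → container 1  [load 1850/1850]
  200 → container 2  [load 1500/1850]
  350 → container 2  [load 1850/1850]
  650 → container 4 (new)  [load 650/1850]
4 containers opened.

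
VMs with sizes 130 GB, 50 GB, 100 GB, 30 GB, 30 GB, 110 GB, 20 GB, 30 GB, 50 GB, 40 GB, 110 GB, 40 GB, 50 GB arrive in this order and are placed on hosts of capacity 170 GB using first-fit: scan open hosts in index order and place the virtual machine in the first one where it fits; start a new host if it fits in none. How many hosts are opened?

  130 → host 1 (new)  [load 130/170]
  50 → host 2 (new)  [load 50/170]
  100 → host 2  [load 150/170]
  30 → host 1  [load 160/170]
  30 → host 3 (new)  [load 30/170]
  110 → host 3  [load 140/170]
  20 → host 2  [load 170/170]
  30 → host 3  [load 170/170]
  50 → host 4 (new)  [load 50/170]
  40 → host 4  [load 90/170]
  110 → host 5 (new)  [load 110/170]
  40 → host 4  [load 130/170]
  50 → host 5  [load 160/170]
5 hosts opened.

5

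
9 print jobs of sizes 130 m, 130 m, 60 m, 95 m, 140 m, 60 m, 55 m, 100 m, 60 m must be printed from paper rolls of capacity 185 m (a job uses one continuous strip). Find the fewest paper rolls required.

Total = 140 + 130 + 130 + 100 + 95 + 60 + 60 + 60 + 55 = 830 m.
Lower bound: ⌈830/185⌉ = 5 paper rolls.
A packing using 6 paper rolls:
  roll 1: 140 = 140
  roll 2: 130 + 55 = 185
  roll 3: 130 = 130
  roll 4: 100 + 60 = 160
  roll 5: 95 + 60 = 155
  roll 6: 60 = 60
No arrangement into 5 paper rolls stays within capacity, so 6 is optimal.

6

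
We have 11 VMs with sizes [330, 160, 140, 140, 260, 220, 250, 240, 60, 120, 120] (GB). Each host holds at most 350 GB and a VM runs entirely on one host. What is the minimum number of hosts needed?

7

Total = 330 + 260 + 250 + 240 + 220 + 160 + 140 + 140 + 120 + 120 + 60 = 2040 GB.
Lower bound: ⌈2040/350⌉ = 6 hosts.
A packing using 7 hosts:
  host 1: 330 = 330
  host 2: 260 + 60 = 320
  host 3: 250 = 250
  host 4: 240 = 240
  host 5: 220 + 120 = 340
  host 6: 160 + 140 = 300
  host 7: 140 + 120 = 260
No arrangement into 6 hosts stays within capacity, so 7 is optimal.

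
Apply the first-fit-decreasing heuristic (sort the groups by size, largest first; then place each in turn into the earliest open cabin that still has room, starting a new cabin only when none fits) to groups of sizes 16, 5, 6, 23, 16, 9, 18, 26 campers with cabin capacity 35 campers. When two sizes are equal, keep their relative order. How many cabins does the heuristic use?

Sorted descending: 26, 23, 18, 16, 16, 9, 6, 5.
  26 → cabin 1 (new)  [load 26/35]
  23 → cabin 2 (new)  [load 23/35]
  18 → cabin 3 (new)  [load 18/35]
  16 → cabin 3  [load 34/35]
  16 → cabin 4 (new)  [load 16/35]
  9 → cabin 1  [load 35/35]
  6 → cabin 2  [load 29/35]
  5 → cabin 2  [load 34/35]
4 cabins opened.

4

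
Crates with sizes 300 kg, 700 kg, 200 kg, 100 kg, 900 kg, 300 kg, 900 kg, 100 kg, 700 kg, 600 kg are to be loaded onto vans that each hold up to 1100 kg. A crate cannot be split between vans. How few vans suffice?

Total = 900 + 900 + 700 + 700 + 600 + 300 + 300 + 200 + 100 + 100 = 4800 kg.
Lower bound: ⌈4800/1100⌉ = 5 vans.
A packing using 5 vans:
  van 1: 900 + 200 = 1100
  van 2: 900 + 100 + 100 = 1100
  van 3: 700 + 300 = 1000
  van 4: 700 + 300 = 1000
  van 5: 600 = 600
This matches the lower bound, so 5 is optimal.

5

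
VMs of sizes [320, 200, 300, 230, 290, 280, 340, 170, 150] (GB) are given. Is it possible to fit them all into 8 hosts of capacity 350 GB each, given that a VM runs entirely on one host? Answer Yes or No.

Yes

A valid assignment using 8 hosts:
  host 1: 340 = 340
  host 2: 320 = 320
  host 3: 300 = 300
  host 4: 290 = 290
  host 5: 280 = 280
  host 6: 230 = 230
  host 7: 200 + 150 = 350
  host 8: 170 = 170
Every load is within 350 GB, so 8 hosts suffice.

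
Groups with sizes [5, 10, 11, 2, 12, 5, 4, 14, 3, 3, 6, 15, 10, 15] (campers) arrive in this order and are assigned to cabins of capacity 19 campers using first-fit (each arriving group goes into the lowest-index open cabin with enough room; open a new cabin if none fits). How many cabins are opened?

7

  5 → cabin 1 (new)  [load 5/19]
  10 → cabin 1  [load 15/19]
  11 → cabin 2 (new)  [load 11/19]
  2 → cabin 1  [load 17/19]
  12 → cabin 3 (new)  [load 12/19]
  5 → cabin 2  [load 16/19]
  4 → cabin 3  [load 16/19]
  14 → cabin 4 (new)  [load 14/19]
  3 → cabin 2  [load 19/19]
  3 → cabin 3  [load 19/19]
  6 → cabin 5 (new)  [load 6/19]
  15 → cabin 6 (new)  [load 15/19]
  10 → cabin 5  [load 16/19]
  15 → cabin 7 (new)  [load 15/19]
7 cabins opened.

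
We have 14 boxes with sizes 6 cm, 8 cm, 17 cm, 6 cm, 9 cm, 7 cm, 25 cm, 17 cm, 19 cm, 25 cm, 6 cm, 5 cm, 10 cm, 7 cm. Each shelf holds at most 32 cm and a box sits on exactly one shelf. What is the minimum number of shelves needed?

Total = 25 + 25 + 19 + 17 + 17 + 10 + 9 + 8 + 7 + 7 + 6 + 6 + 6 + 5 = 167 cm.
Lower bound: ⌈167/32⌉ = 6 shelves.
A packing using 6 shelves:
  shelf 1: 25 + 7 = 32
  shelf 2: 25 + 7 = 32
  shelf 3: 19 + 10 = 29
  shelf 4: 17 + 9 + 6 = 32
  shelf 5: 17 + 8 + 6 = 31
  shelf 6: 6 + 5 = 11
This matches the lower bound, so 6 is optimal.

6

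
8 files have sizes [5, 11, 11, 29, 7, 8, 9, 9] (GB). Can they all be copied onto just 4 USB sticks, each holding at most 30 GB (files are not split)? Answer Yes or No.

A valid assignment using 3 USB sticks:
  USB stick 1: 29 = 29
  USB stick 2: 11 + 11 + 8 = 30
  USB stick 3: 9 + 9 + 7 + 5 = 30
That uses only 3 ≤ 4, so 4 USB sticks are enough.

Yes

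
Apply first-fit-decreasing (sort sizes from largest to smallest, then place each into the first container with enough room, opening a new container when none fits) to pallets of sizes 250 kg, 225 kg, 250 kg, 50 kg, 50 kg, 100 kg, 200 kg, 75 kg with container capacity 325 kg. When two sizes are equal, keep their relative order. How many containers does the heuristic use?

Sorted descending: 250, 250, 225, 200, 100, 75, 50, 50.
  250 → container 1 (new)  [load 250/325]
  250 → container 2 (new)  [load 250/325]
  225 → container 3 (new)  [load 225/325]
  200 → container 4 (new)  [load 200/325]
  100 → container 3  [load 325/325]
  75 → container 1  [load 325/325]
  50 → container 2  [load 300/325]
  50 → container 4  [load 250/325]
4 containers opened.

4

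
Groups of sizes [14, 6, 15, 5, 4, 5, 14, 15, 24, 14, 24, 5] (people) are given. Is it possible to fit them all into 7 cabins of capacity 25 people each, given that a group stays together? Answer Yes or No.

A valid assignment using 7 cabins:
  cabin 1: 24 = 24
  cabin 2: 24 = 24
  cabin 3: 15 + 6 + 4 = 25
  cabin 4: 15 + 5 + 5 = 25
  cabin 5: 14 + 5 = 19
  cabin 6: 14 = 14
  cabin 7: 14 = 14
Every load is within 25 people, so 7 cabins suffice.

Yes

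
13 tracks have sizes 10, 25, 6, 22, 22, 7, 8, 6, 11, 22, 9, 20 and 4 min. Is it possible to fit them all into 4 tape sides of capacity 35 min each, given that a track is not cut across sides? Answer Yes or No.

Total = 172 min; ⌈172/35⌉ = 5.
At least 5 tape sides are required, but only 4 are allowed.

No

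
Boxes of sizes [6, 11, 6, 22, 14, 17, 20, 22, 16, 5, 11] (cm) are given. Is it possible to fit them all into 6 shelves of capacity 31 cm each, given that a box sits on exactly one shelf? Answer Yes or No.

A valid assignment using 6 shelves:
  shelf 1: 22 + 6 = 28
  shelf 2: 22 + 6 = 28
  shelf 3: 20 + 11 = 31
  shelf 4: 17 + 14 = 31
  shelf 5: 16 + 11 = 27
  shelf 6: 5 = 5
Every load is within 31 cm, so 6 shelves suffice.

Yes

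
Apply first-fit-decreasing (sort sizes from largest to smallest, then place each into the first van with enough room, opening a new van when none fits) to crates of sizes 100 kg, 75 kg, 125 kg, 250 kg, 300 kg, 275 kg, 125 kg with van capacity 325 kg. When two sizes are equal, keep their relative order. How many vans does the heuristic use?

Sorted descending: 300, 275, 250, 125, 125, 100, 75.
  300 → van 1 (new)  [load 300/325]
  275 → van 2 (new)  [load 275/325]
  250 → van 3 (new)  [load 250/325]
  125 → van 4 (new)  [load 125/325]
  125 → van 4  [load 250/325]
  100 → van 5 (new)  [load 100/325]
  75 → van 3  [load 325/325]
5 vans opened.

5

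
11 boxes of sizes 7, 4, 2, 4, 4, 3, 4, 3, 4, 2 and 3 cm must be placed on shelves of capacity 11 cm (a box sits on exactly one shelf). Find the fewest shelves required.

Total = 7 + 4 + 4 + 4 + 4 + 4 + 3 + 3 + 3 + 2 + 2 = 40 cm.
Lower bound: ⌈40/11⌉ = 4 shelves.
A packing using 4 shelves:
  shelf 1: 7 + 4 = 11
  shelf 2: 4 + 4 + 3 = 11
  shelf 3: 4 + 4 + 3 = 11
  shelf 4: 3 + 2 + 2 = 7
This matches the lower bound, so 4 is optimal.

4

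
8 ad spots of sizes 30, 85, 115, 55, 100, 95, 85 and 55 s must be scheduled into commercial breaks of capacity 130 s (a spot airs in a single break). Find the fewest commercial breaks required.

Total = 115 + 100 + 95 + 85 + 85 + 55 + 55 + 30 = 620 s.
Lower bound: ⌈620/130⌉ = 5 commercial breaks.
A packing using 6 commercial breaks:
  break 1: 115 = 115
  break 2: 100 + 30 = 130
  break 3: 95 = 95
  break 4: 85 = 85
  break 5: 85 = 85
  break 6: 55 + 55 = 110
No arrangement into 5 commercial breaks stays within capacity, so 6 is optimal.

6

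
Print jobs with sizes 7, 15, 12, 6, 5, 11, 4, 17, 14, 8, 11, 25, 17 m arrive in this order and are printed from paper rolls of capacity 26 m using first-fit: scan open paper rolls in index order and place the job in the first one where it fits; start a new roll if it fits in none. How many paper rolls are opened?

  7 → roll 1 (new)  [load 7/26]
  15 → roll 1  [load 22/26]
  12 → roll 2 (new)  [load 12/26]
  6 → roll 2  [load 18/26]
  5 → roll 2  [load 23/26]
  11 → roll 3 (new)  [load 11/26]
  4 → roll 1  [load 26/26]
  17 → roll 4 (new)  [load 17/26]
  14 → roll 3  [load 25/26]
  8 → roll 4  [load 25/26]
  11 → roll 5 (new)  [load 11/26]
  25 → roll 6 (new)  [load 25/26]
  17 → roll 7 (new)  [load 17/26]
7 paper rolls opened.

7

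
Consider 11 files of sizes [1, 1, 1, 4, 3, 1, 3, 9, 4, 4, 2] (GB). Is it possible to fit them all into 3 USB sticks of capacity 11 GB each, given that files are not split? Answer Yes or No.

A valid assignment using 3 USB sticks:
  USB stick 1: 9 + 2 = 11
  USB stick 2: 4 + 4 + 3 = 11
  USB stick 3: 4 + 3 + 1 + 1 + 1 + 1 = 11
Every load is within 11 GB, so 3 USB sticks suffice.

Yes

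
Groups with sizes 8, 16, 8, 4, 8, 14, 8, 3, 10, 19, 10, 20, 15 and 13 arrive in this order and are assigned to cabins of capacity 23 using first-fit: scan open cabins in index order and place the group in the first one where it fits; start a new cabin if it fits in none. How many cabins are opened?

  8 → cabin 1 (new)  [load 8/23]
  16 → cabin 2 (new)  [load 16/23]
  8 → cabin 1  [load 16/23]
  4 → cabin 1  [load 20/23]
  8 → cabin 3 (new)  [load 8/23]
  14 → cabin 3  [load 22/23]
  8 → cabin 4 (new)  [load 8/23]
  3 → cabin 1  [load 23/23]
  10 → cabin 4  [load 18/23]
  19 → cabin 5 (new)  [load 19/23]
  10 → cabin 6 (new)  [load 10/23]
  20 → cabin 7 (new)  [load 20/23]
  15 → cabin 8 (new)  [load 15/23]
  13 → cabin 6  [load 23/23]
8 cabins opened.

8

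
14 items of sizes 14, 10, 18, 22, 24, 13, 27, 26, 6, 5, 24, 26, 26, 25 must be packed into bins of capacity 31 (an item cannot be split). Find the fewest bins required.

10

Total = 27 + 26 + 26 + 26 + 25 + 24 + 24 + 22 + 18 + 14 + 13 + 10 + 6 + 5 = 266.
Lower bound: ⌈266/31⌉ = 9 bins.
A packing using 10 bins:
  bin 1: 27 = 27
  bin 2: 26 + 5 = 31
  bin 3: 26 = 26
  bin 4: 26 = 26
  bin 5: 25 + 6 = 31
  bin 6: 24 = 24
  bin 7: 24 = 24
  bin 8: 22 = 22
  bin 9: 18 + 13 = 31
  bin 10: 14 + 10 = 24
No arrangement into 9 bins stays within capacity, so 10 is optimal.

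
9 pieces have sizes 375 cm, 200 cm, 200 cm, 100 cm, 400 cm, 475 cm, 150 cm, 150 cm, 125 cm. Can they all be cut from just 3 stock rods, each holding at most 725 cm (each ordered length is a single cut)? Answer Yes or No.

Yes

A valid assignment using 3 stock rods:
  stock rod 1: 475 + 150 + 100 = 725
  stock rod 2: 400 + 200 + 125 = 725
  stock rod 3: 375 + 200 + 150 = 725
Every load is within 725 cm, so 3 stock rods suffice.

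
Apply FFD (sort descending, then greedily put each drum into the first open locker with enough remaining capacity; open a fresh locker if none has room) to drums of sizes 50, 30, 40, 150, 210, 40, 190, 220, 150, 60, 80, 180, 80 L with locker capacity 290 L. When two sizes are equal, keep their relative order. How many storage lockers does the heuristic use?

6

Sorted descending: 220, 210, 190, 180, 150, 150, 80, 80, 60, 50, 40, 40, 30.
  220 → locker 1 (new)  [load 220/290]
  210 → locker 2 (new)  [load 210/290]
  190 → locker 3 (new)  [load 190/290]
  180 → locker 4 (new)  [load 180/290]
  150 → locker 5 (new)  [load 150/290]
  150 → locker 6 (new)  [load 150/290]
  80 → locker 2  [load 290/290]
  80 → locker 3  [load 270/290]
  60 → locker 1  [load 280/290]
  50 → locker 4  [load 230/290]
  40 → locker 4  [load 270/290]
  40 → locker 5  [load 190/290]
  30 → locker 5  [load 220/290]
6 storage lockers opened.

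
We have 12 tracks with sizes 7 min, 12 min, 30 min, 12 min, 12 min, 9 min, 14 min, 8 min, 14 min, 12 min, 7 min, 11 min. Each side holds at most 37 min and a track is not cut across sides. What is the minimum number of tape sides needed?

Total = 30 + 14 + 14 + 12 + 12 + 12 + 12 + 11 + 9 + 8 + 7 + 7 = 148 min.
Lower bound: ⌈148/37⌉ = 4 tape sides.
A packing using 5 tape sides:
  side 1: 30 + 7 = 37
  side 2: 14 + 14 + 9 = 37
  side 3: 12 + 12 + 12 = 36
  side 4: 12 + 11 + 8 = 31
  side 5: 7 = 7
No arrangement into 4 tape sides stays within capacity, so 5 is optimal.

5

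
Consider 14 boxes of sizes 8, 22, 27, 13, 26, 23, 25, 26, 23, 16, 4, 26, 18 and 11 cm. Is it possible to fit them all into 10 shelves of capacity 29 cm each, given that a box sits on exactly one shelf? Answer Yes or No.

No

Total = 268 cm; ⌈268/29⌉ = 10.
The bound of 10 does not rule out 10, but exhaustive search shows no assignment into 10 shelves of capacity 29 cm exists — the minimum is 11.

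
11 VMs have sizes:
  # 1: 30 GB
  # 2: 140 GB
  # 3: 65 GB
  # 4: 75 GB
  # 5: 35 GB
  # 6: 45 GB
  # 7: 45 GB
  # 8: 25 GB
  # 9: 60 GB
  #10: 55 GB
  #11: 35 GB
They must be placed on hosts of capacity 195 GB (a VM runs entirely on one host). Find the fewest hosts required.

4

Total = 140 + 75 + 65 + 60 + 55 + 45 + 45 + 35 + 35 + 30 + 25 = 610 GB.
Lower bound: ⌈610/195⌉ = 4 hosts.
A packing using 4 hosts:
  host 1: 140 + 55 = 195
  host 2: 75 + 65 + 45 = 185
  host 3: 60 + 45 + 35 + 35 = 175
  host 4: 30 + 25 = 55
This matches the lower bound, so 4 is optimal.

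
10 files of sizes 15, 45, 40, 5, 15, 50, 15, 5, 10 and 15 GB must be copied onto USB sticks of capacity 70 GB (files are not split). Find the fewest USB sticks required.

Total = 50 + 45 + 40 + 15 + 15 + 15 + 15 + 10 + 5 + 5 = 215 GB.
Lower bound: ⌈215/70⌉ = 4 USB sticks.
A packing using 4 USB sticks:
  USB stick 1: 50 + 15 + 5 = 70
  USB stick 2: 45 + 15 + 10 = 70
  USB stick 3: 40 + 15 + 15 = 70
  USB stick 4: 5 = 5
This matches the lower bound, so 4 is optimal.

4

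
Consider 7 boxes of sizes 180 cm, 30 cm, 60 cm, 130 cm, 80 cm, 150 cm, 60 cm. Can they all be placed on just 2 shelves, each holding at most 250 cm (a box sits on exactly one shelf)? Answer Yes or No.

Total = 690 cm; ⌈690/250⌉ = 3.
At least 3 shelves are required, but only 2 are allowed.

No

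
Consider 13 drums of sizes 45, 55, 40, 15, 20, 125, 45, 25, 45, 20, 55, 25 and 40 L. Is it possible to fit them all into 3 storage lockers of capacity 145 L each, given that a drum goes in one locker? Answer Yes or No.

Total = 555 L; ⌈555/145⌉ = 4.
At least 4 storage lockers are required, but only 3 are allowed.

No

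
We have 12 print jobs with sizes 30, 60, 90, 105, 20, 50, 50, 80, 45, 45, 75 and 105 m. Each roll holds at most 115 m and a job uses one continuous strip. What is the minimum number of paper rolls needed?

8

Total = 105 + 105 + 90 + 80 + 75 + 60 + 50 + 50 + 45 + 45 + 30 + 20 = 755 m.
Lower bound: ⌈755/115⌉ = 7 paper rolls.
A packing using 8 paper rolls:
  roll 1: 105 = 105
  roll 2: 105 = 105
  roll 3: 90 + 20 = 110
  roll 4: 80 + 30 = 110
  roll 5: 75 = 75
  roll 6: 60 + 50 = 110
  roll 7: 50 + 45 = 95
  roll 8: 45 = 45
No arrangement into 7 paper rolls stays within capacity, so 8 is optimal.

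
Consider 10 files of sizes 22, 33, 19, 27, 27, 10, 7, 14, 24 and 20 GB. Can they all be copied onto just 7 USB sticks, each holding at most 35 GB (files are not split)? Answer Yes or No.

Yes

A valid assignment using 7 USB sticks:
  USB stick 1: 33 = 33
  USB stick 2: 27 + 7 = 34
  USB stick 3: 27 = 27
  USB stick 4: 24 + 10 = 34
  USB stick 5: 22 = 22
  USB stick 6: 20 + 14 = 34
  USB stick 7: 19 = 19
Every load is within 35 GB, so 7 USB sticks suffice.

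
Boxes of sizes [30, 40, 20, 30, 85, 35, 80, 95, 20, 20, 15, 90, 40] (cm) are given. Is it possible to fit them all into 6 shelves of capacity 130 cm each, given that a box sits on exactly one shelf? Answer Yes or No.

Yes

A valid assignment using 5 shelves:
  shelf 1: 95 + 35 = 130
  shelf 2: 90 + 40 = 130
  shelf 3: 85 + 40 = 125
  shelf 4: 80 + 30 + 20 = 130
  shelf 5: 30 + 20 + 20 + 15 = 85
That uses only 5 ≤ 6, so 6 shelves are enough.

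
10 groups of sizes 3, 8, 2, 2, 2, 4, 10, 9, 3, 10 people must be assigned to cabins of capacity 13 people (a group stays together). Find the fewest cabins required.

Total = 10 + 10 + 9 + 8 + 4 + 3 + 3 + 2 + 2 + 2 = 53 people.
Lower bound: ⌈53/13⌉ = 5 cabins.
A packing using 5 cabins:
  cabin 1: 10 + 3 = 13
  cabin 2: 10 + 3 = 13
  cabin 3: 9 + 4 = 13
  cabin 4: 8 + 2 + 2 = 12
  cabin 5: 2 = 2
This matches the lower bound, so 5 is optimal.

5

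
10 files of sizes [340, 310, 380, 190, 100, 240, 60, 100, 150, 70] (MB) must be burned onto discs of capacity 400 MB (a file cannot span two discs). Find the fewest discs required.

Total = 380 + 340 + 310 + 240 + 190 + 150 + 100 + 100 + 70 + 60 = 1940 MB.
Lower bound: ⌈1940/400⌉ = 5 discs.
A packing using 5 discs:
  disc 1: 380 = 380
  disc 2: 340 + 60 = 400
  disc 3: 310 + 70 = 380
  disc 4: 240 + 150 = 390
  disc 5: 190 + 100 + 100 = 390
This matches the lower bound, so 5 is optimal.

5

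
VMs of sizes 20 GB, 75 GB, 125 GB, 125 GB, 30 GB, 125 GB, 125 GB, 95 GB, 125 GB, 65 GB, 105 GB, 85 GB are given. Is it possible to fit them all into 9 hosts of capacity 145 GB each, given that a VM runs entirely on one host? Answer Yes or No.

Yes

A valid assignment using 9 hosts:
  host 1: 125 + 20 = 145
  host 2: 125 = 125
  host 3: 125 = 125
  host 4: 125 = 125
  host 5: 125 = 125
  host 6: 105 + 30 = 135
  host 7: 95 = 95
  host 8: 85 = 85
  host 9: 75 + 65 = 140
Every load is within 145 GB, so 9 hosts suffice.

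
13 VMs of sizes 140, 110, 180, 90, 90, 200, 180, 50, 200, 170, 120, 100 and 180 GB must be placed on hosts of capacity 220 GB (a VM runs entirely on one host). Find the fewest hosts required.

Total = 200 + 200 + 180 + 180 + 180 + 170 + 140 + 120 + 110 + 100 + 90 + 90 + 50 = 1810 GB.
Lower bound: ⌈1810/220⌉ = 9 hosts.
A packing using 10 hosts:
  host 1: 200 = 200
  host 2: 200 = 200
  host 3: 180 = 180
  host 4: 180 = 180
  host 5: 180 = 180
  host 6: 170 + 50 = 220
  host 7: 140 = 140
  host 8: 120 + 100 = 220
  host 9: 110 + 90 = 200
  host 10: 90 = 90
No arrangement into 9 hosts stays within capacity, so 10 is optimal.

10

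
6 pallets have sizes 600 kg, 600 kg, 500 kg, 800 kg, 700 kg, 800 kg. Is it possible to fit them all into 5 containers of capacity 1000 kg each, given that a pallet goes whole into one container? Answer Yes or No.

Total = 4000 kg; ⌈4000/1000⌉ = 4.
5 pallets each exceed half the capacity and cannot share a container, forcing at least 5 containers.
The bound of 5 does not rule out 5, but exhaustive search shows no assignment into 5 containers of capacity 1000 kg exists — the minimum is 6.

No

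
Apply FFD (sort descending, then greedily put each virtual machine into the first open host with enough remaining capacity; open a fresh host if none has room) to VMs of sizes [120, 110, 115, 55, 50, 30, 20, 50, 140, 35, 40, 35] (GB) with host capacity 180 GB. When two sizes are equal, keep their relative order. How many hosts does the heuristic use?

5

Sorted descending: 140, 120, 115, 110, 55, 50, 50, 40, 35, 35, 30, 20.
  140 → host 1 (new)  [load 140/180]
  120 → host 2 (new)  [load 120/180]
  115 → host 3 (new)  [load 115/180]
  110 → host 4 (new)  [load 110/180]
  55 → host 2  [load 175/180]
  50 → host 3  [load 165/180]
  50 → host 4  [load 160/180]
  40 → host 1  [load 180/180]
  35 → host 5 (new)  [load 35/180]
  35 → host 5  [load 70/180]
  30 → host 5  [load 100/180]
  20 → host 4  [load 180/180]
5 hosts opened.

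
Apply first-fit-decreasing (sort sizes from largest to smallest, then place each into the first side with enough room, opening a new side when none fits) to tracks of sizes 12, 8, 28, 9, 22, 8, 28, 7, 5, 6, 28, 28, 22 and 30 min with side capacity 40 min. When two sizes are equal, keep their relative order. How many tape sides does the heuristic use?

7

Sorted descending: 30, 28, 28, 28, 28, 22, 22, 12, 9, 8, 8, 7, 6, 5.
  30 → side 1 (new)  [load 30/40]
  28 → side 2 (new)  [load 28/40]
  28 → side 3 (new)  [load 28/40]
  28 → side 4 (new)  [load 28/40]
  28 → side 5 (new)  [load 28/40]
  22 → side 6 (new)  [load 22/40]
  22 → side 7 (new)  [load 22/40]
  12 → side 2  [load 40/40]
  9 → side 1  [load 39/40]
  8 → side 3  [load 36/40]
  8 → side 4  [load 36/40]
  7 → side 5  [load 35/40]
  6 → side 6  [load 28/40]
  5 → side 5  [load 40/40]
7 tape sides opened.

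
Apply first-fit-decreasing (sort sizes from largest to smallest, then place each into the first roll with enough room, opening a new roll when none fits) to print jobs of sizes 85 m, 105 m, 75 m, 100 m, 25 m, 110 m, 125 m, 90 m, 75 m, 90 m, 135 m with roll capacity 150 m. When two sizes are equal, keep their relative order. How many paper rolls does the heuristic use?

Sorted descending: 135, 125, 110, 105, 100, 90, 90, 85, 75, 75, 25.
  135 → roll 1 (new)  [load 135/150]
  125 → roll 2 (new)  [load 125/150]
  110 → roll 3 (new)  [load 110/150]
  105 → roll 4 (new)  [load 105/150]
  100 → roll 5 (new)  [load 100/150]
  90 → roll 6 (new)  [load 90/150]
  90 → roll 7 (new)  [load 90/150]
  85 → roll 8 (new)  [load 85/150]
  75 → roll 9 (new)  [load 75/150]
  75 → roll 9  [load 150/150]
  25 → roll 2  [load 150/150]
9 paper rolls opened.

9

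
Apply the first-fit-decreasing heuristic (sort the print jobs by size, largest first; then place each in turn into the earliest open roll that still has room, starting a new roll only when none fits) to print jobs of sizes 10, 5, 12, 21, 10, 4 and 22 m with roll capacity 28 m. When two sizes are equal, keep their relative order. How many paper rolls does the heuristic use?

Sorted descending: 22, 21, 12, 10, 10, 5, 4.
  22 → roll 1 (new)  [load 22/28]
  21 → roll 2 (new)  [load 21/28]
  12 → roll 3 (new)  [load 12/28]
  10 → roll 3  [load 22/28]
  10 → roll 4 (new)  [load 10/28]
  5 → roll 1  [load 27/28]
  4 → roll 2  [load 25/28]
4 paper rolls opened.

4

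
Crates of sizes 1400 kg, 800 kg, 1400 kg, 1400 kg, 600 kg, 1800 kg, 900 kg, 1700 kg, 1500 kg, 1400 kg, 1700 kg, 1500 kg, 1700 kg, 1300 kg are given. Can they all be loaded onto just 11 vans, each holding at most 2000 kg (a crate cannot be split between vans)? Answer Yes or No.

Total = 19100 kg; ⌈19100/2000⌉ = 10.
11 crates each exceed half the capacity and cannot share a van, forcing at least 11 vans.
The bound of 11 does not rule out 11, but exhaustive search shows no assignment into 11 vans of capacity 2000 kg exists — the minimum is 12.

No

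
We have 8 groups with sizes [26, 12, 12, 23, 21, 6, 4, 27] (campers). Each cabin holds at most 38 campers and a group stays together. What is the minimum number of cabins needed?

4

Total = 27 + 26 + 23 + 21 + 12 + 12 + 6 + 4 = 131 campers.
Lower bound: ⌈131/38⌉ = 4 cabins.
A packing using 4 cabins:
  cabin 1: 27 + 6 + 4 = 37
  cabin 2: 26 + 12 = 38
  cabin 3: 23 + 12 = 35
  cabin 4: 21 = 21
This matches the lower bound, so 4 is optimal.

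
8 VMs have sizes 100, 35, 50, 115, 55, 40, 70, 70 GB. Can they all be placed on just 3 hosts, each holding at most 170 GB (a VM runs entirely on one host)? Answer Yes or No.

No

Total = 535 GB; ⌈535/170⌉ = 4.
At least 4 hosts are required, but only 3 are allowed.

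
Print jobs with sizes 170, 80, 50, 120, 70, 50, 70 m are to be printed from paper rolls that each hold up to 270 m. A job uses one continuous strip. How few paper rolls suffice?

3

Total = 170 + 120 + 80 + 70 + 70 + 50 + 50 = 610 m.
Lower bound: ⌈610/270⌉ = 3 paper rolls.
A packing using 3 paper rolls:
  roll 1: 170 + 80 = 250
  roll 2: 120 + 70 + 70 = 260
  roll 3: 50 + 50 = 100
This matches the lower bound, so 3 is optimal.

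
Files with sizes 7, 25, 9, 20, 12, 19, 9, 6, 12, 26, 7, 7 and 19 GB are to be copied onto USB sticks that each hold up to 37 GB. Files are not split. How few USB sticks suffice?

Total = 26 + 25 + 20 + 19 + 19 + 12 + 12 + 9 + 9 + 7 + 7 + 7 + 6 = 178 GB.
Lower bound: ⌈178/37⌉ = 5 USB sticks.
A packing using 5 USB sticks:
  USB stick 1: 26 + 9 = 35
  USB stick 2: 25 + 12 = 37
  USB stick 3: 20 + 9 + 7 = 36
  USB stick 4: 19 + 12 + 6 = 37
  USB stick 5: 19 + 7 + 7 = 33
This matches the lower bound, so 5 is optimal.

5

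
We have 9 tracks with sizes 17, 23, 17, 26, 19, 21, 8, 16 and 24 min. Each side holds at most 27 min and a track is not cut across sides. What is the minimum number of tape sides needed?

8

Total = 26 + 24 + 23 + 21 + 19 + 17 + 17 + 16 + 8 = 171 min.
Lower bound: ⌈171/27⌉ = 7 tape sides.
Also, 8 tracks each exceed 27/2 min, and no two of those can share a side, so at least 8 tape sides are needed.
A packing using 8 tape sides:
  side 1: 26 = 26
  side 2: 24 = 24
  side 3: 23 = 23
  side 4: 21 = 21
  side 5: 19 + 8 = 27
  side 6: 17 = 17
  side 7: 17 = 17
  side 8: 16 = 16
This matches the lower bound, so 8 is optimal.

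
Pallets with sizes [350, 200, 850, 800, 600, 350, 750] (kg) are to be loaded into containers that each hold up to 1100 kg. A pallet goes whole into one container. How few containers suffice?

4

Total = 850 + 800 + 750 + 600 + 350 + 350 + 200 = 3900 kg.
Lower bound: ⌈3900/1100⌉ = 4 containers.
A packing using 4 containers:
  container 1: 850 + 200 = 1050
  container 2: 800 = 800
  container 3: 750 + 350 = 1100
  container 4: 600 + 350 = 950
This matches the lower bound, so 4 is optimal.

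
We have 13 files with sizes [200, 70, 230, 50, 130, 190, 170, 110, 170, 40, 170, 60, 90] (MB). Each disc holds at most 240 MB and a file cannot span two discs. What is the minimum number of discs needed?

8

Total = 230 + 200 + 190 + 170 + 170 + 170 + 130 + 110 + 90 + 70 + 60 + 50 + 40 = 1680 MB.
Lower bound: ⌈1680/240⌉ = 7 discs.
A packing using 8 discs:
  disc 1: 230 = 230
  disc 2: 200 + 40 = 240
  disc 3: 190 + 50 = 240
  disc 4: 170 + 70 = 240
  disc 5: 170 + 60 = 230
  disc 6: 170 = 170
  disc 7: 130 + 110 = 240
  disc 8: 90 = 90
No arrangement into 7 discs stays within capacity, so 8 is optimal.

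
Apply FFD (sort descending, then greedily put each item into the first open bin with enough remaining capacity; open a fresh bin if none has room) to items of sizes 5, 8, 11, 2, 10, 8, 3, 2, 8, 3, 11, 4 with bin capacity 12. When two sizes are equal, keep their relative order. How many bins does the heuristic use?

Sorted descending: 11, 11, 10, 8, 8, 8, 5, 4, 3, 3, 2, 2.
  11 → bin 1 (new)  [load 11/12]
  11 → bin 2 (new)  [load 11/12]
  10 → bin 3 (new)  [load 10/12]
  8 → bin 4 (new)  [load 8/12]
  8 → bin 5 (new)  [load 8/12]
  8 → bin 6 (new)  [load 8/12]
  5 → bin 7 (new)  [load 5/12]
  4 → bin 4  [load 12/12]
  3 → bin 5  [load 11/12]
  3 → bin 6  [load 11/12]
  2 → bin 3  [load 12/12]
  2 → bin 7  [load 7/12]
7 bins opened.

7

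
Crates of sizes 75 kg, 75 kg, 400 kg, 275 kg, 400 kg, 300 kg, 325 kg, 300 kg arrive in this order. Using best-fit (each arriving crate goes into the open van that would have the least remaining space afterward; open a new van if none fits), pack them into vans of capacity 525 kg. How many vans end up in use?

  75 → van 1 (new)  [load 75/525]
  75 → van 1  [load 150/525]
  400 → van 2 (new)  [load 400/525]
  275 → van 1  [load 425/525]
  400 → van 3 (new)  [load 400/525]
  300 → van 4 (new)  [load 300/525]
  325 → van 5 (new)  [load 325/525]
  300 → van 6 (new)  [load 300/525]
6 vans opened.

6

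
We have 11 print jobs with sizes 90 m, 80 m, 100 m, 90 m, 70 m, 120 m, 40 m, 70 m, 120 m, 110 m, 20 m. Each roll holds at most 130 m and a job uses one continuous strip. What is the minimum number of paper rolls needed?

Total = 120 + 120 + 110 + 100 + 90 + 90 + 80 + 70 + 70 + 40 + 20 = 910 m.
Lower bound: ⌈910/130⌉ = 7 paper rolls.
Also, 9 print jobs each exceed 65 m, and no two of those can share a roll, so at least 9 paper rolls are needed.
A packing using 9 paper rolls:
  roll 1: 120 = 120
  roll 2: 120 = 120
  roll 3: 110 + 20 = 130
  roll 4: 100 = 100
  roll 5: 90 + 40 = 130
  roll 6: 90 = 90
  roll 7: 80 = 80
  roll 8: 70 = 70
  roll 9: 70 = 70
This matches the lower bound, so 9 is optimal.

9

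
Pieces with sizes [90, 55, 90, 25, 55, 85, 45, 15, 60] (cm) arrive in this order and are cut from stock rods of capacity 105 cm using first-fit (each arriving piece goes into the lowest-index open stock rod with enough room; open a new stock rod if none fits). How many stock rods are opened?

6

  90 → stock rod 1 (new)  [load 90/105]
  55 → stock rod 2 (new)  [load 55/105]
  90 → stock rod 3 (new)  [load 90/105]
  25 → stock rod 2  [load 80/105]
  55 → stock rod 4 (new)  [load 55/105]
  85 → stock rod 5 (new)  [load 85/105]
  45 → stock rod 4  [load 100/105]
  15 → stock rod 1  [load 105/105]
  60 → stock rod 6 (new)  [load 60/105]
6 stock rods opened.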